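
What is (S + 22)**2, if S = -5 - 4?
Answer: 169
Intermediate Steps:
S = -9
(S + 22)**2 = (-9 + 22)**2 = 13**2 = 169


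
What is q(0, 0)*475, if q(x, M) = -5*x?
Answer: 0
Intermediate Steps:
q(0, 0)*475 = -5*0*475 = 0*475 = 0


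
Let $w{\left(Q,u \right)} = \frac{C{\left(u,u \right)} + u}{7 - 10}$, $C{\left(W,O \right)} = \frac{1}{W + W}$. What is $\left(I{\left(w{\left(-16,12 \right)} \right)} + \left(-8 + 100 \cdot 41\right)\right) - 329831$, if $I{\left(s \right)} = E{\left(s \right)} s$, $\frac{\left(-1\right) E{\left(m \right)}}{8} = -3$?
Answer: $- \frac{977506}{3} \approx -3.2584 \cdot 10^{5}$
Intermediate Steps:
$C{\left(W,O \right)} = \frac{1}{2 W}$
$E{\left(m \right)} = 24$ ($E{\left(m \right)} = \left(-8\right) \left(-3\right) = 24$)
$w{\left(Q,u \right)} = - \frac{u}{3} - \frac{1}{6 u}$ ($w{\left(Q,u \right)} = \frac{\frac{1}{2 u} + u}{7 - 10} = \frac{u + \frac{1}{2 u}}{-3} = \left(u + \frac{1}{2 u}\right) \left(- \frac{1}{3}\right) = - \frac{u}{3} - \frac{1}{6 u}$)
$I{\left(s \right)} = 24 s$
$\left(I{\left(w{\left(-16,12 \right)} \right)} + \left(-8 + 100 \cdot 41\right)\right) - 329831 = \left(24 \left(\left(- \frac{1}{3}\right) 12 - \frac{1}{6 \cdot 12}\right) + \left(-8 + 100 \cdot 41\right)\right) - 329831 = \left(24 \left(-4 - \frac{1}{72}\right) + \left(-8 + 4100\right)\right) - 329831 = \left(24 \left(-4 - \frac{1}{72}\right) + 4092\right) - 329831 = \left(24 \left(- \frac{289}{72}\right) + 4092\right) - 329831 = \left(- \frac{289}{3} + 4092\right) - 329831 = \frac{11987}{3} - 329831 = - \frac{977506}{3}$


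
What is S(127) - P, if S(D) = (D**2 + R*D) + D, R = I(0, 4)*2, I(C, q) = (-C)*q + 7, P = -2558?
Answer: 20592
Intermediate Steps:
I(C, q) = 7 - C*q (I(C, q) = -C*q + 7 = 7 - C*q)
R = 14 (R = (7 - 1*0*4)*2 = (7 + 0)*2 = 7*2 = 14)
S(D) = D**2 + 15*D (S(D) = (D**2 + 14*D) + D = D**2 + 15*D)
S(127) - P = 127*(15 + 127) - 1*(-2558) = 127*142 + 2558 = 18034 + 2558 = 20592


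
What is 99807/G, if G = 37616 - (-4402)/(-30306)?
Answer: 1512375471/569993047 ≈ 2.6533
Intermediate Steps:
G = 569993047/15153 (G = 37616 - (-4402)*(-1)/30306 = 37616 - 1*2201/15153 = 37616 - 2201/15153 = 569993047/15153 ≈ 37616.)
99807/G = 99807/(569993047/15153) = 99807*(15153/569993047) = 1512375471/569993047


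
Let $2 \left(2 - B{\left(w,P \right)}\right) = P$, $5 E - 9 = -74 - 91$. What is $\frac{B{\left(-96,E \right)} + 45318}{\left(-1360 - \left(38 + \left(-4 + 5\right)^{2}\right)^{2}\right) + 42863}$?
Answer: $\frac{113339}{99955} \approx 1.1339$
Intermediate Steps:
$E = - \frac{156}{5}$ ($E = \frac{9}{5} + \frac{-74 - 91}{5} = \frac{9}{5} + \frac{1}{5} \left(-165\right) = \frac{9}{5} - 33 = - \frac{156}{5} \approx -31.2$)
$B{\left(w,P \right)} = 2 - \frac{P}{2}$
$\frac{B{\left(-96,E \right)} + 45318}{\left(-1360 - \left(38 + \left(-4 + 5\right)^{2}\right)^{2}\right) + 42863} = \frac{\left(2 - - \frac{78}{5}\right) + 45318}{\left(-1360 - \left(38 + \left(-4 + 5\right)^{2}\right)^{2}\right) + 42863} = \frac{\left(2 + \frac{78}{5}\right) + 45318}{\left(-1360 - \left(38 + 1^{2}\right)^{2}\right) + 42863} = \frac{\frac{88}{5} + 45318}{\left(-1360 - \left(38 + 1\right)^{2}\right) + 42863} = \frac{226678}{5 \left(\left(-1360 - 39^{2}\right) + 42863\right)} = \frac{226678}{5 \left(\left(-1360 - 1521\right) + 42863\right)} = \frac{226678}{5 \left(-2881 + 42863\right)} = \frac{226678}{5 \cdot 39982} = \frac{226678}{5} \cdot \frac{1}{39982} = \frac{113339}{99955}$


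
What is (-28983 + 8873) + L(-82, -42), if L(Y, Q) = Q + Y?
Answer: -20234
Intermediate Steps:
(-28983 + 8873) + L(-82, -42) = (-28983 + 8873) + (-42 - 82) = -20110 - 124 = -20234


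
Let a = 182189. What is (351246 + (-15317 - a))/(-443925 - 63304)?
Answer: -153740/507229 ≈ -0.30310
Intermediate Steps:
(351246 + (-15317 - a))/(-443925 - 63304) = (351246 + (-15317 - 1*182189))/(-443925 - 63304) = (351246 + (-15317 - 182189))/(-507229) = (351246 - 197506)*(-1/507229) = 153740*(-1/507229) = -153740/507229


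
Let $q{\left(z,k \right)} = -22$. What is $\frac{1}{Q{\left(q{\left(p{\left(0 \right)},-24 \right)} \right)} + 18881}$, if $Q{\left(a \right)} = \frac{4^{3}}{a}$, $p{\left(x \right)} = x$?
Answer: $\frac{11}{207659} \approx 5.2971 \cdot 10^{-5}$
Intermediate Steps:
$Q{\left(a \right)} = \frac{64}{a}$
$\frac{1}{Q{\left(q{\left(p{\left(0 \right)},-24 \right)} \right)} + 18881} = \frac{1}{\frac{64}{-22} + 18881} = \frac{1}{64 \left(- \frac{1}{22}\right) + 18881} = \frac{1}{- \frac{32}{11} + 18881} = \frac{1}{\frac{207659}{11}} = \frac{11}{207659}$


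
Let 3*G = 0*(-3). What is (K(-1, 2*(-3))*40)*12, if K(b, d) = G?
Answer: 0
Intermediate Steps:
G = 0 (G = (0*(-3))/3 = (⅓)*0 = 0)
K(b, d) = 0
(K(-1, 2*(-3))*40)*12 = (0*40)*12 = 0*12 = 0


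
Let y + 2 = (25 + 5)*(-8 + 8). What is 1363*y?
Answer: -2726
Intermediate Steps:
y = -2 (y = -2 + (25 + 5)*(-8 + 8) = -2 + 30*0 = -2 + 0 = -2)
1363*y = 1363*(-2) = -2726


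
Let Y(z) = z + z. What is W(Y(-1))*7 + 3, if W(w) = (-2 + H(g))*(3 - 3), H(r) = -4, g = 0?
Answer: 3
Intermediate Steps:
Y(z) = 2*z
W(w) = 0 (W(w) = (-2 - 4)*(3 - 3) = -6*0 = 0)
W(Y(-1))*7 + 3 = 0*7 + 3 = 0 + 3 = 3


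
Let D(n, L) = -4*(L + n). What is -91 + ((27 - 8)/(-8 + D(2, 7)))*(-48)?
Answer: -773/11 ≈ -70.273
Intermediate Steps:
D(n, L) = -4*L - 4*n
-91 + ((27 - 8)/(-8 + D(2, 7)))*(-48) = -91 + ((27 - 8)/(-8 + (-4*7 - 4*2)))*(-48) = -91 + (19/(-8 + (-28 - 8)))*(-48) = -91 + (19/(-8 - 36))*(-48) = -91 + (19/(-44))*(-48) = -91 + (19*(-1/44))*(-48) = -91 - 19/44*(-48) = -91 + 228/11 = -773/11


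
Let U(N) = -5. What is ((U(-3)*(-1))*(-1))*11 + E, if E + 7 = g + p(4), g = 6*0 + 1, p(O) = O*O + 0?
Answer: -45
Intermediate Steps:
p(O) = O**2 (p(O) = O**2 + 0 = O**2)
g = 1 (g = 0 + 1 = 1)
E = 10 (E = -7 + (1 + 4**2) = -7 + (1 + 16) = -7 + 17 = 10)
((U(-3)*(-1))*(-1))*11 + E = (-5*(-1)*(-1))*11 + 10 = (5*(-1))*11 + 10 = -5*11 + 10 = -55 + 10 = -45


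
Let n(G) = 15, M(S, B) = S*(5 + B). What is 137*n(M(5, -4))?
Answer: 2055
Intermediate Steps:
137*n(M(5, -4)) = 137*15 = 2055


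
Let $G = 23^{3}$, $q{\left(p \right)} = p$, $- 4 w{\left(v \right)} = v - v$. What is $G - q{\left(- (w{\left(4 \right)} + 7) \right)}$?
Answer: $12174$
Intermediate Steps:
$w{\left(v \right)} = 0$ ($w{\left(v \right)} = - \frac{v - v}{4} = \left(- \frac{1}{4}\right) 0 = 0$)
$G = 12167$
$G - q{\left(- (w{\left(4 \right)} + 7) \right)} = 12167 - - (0 + 7) = 12167 - \left(-1\right) 7 = 12167 - -7 = 12167 + 7 = 12174$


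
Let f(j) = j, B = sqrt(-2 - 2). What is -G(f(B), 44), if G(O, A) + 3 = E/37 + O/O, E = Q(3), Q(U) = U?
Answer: 71/37 ≈ 1.9189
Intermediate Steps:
E = 3
B = 2*I (B = sqrt(-4) = 2*I ≈ 2.0*I)
G(O, A) = -71/37 (G(O, A) = -3 + (3/37 + O/O) = -3 + (3*(1/37) + 1) = -3 + (3/37 + 1) = -3 + 40/37 = -71/37)
-G(f(B), 44) = -1*(-71/37) = 71/37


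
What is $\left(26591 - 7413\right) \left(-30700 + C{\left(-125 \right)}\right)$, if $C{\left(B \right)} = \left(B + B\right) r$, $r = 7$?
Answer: $-622326100$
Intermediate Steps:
$C{\left(B \right)} = 14 B$ ($C{\left(B \right)} = \left(B + B\right) 7 = 2 B 7 = 14 B$)
$\left(26591 - 7413\right) \left(-30700 + C{\left(-125 \right)}\right) = \left(26591 - 7413\right) \left(-30700 + 14 \left(-125\right)\right) = 19178 \left(-30700 - 1750\right) = 19178 \left(-32450\right) = -622326100$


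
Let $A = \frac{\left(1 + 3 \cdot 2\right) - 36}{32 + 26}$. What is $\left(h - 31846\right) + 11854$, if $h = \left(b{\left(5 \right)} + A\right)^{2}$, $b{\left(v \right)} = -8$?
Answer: $- \frac{79679}{4} \approx -19920.0$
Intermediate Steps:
$A = - \frac{1}{2}$ ($A = \frac{\left(1 + 6\right) - 36}{58} = \left(7 - 36\right) \frac{1}{58} = \left(-29\right) \frac{1}{58} = - \frac{1}{2} \approx -0.5$)
$h = \frac{289}{4}$ ($h = \left(-8 - \frac{1}{2}\right)^{2} = \left(- \frac{17}{2}\right)^{2} = \frac{289}{4} \approx 72.25$)
$\left(h - 31846\right) + 11854 = \left(\frac{289}{4} - 31846\right) + 11854 = - \frac{127095}{4} + 11854 = - \frac{79679}{4}$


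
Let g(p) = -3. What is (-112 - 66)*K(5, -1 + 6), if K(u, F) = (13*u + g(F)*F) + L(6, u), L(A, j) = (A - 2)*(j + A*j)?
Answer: -33820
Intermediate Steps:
L(A, j) = (-2 + A)*(j + A*j)
K(u, F) = -3*F + 41*u (K(u, F) = (13*u - 3*F) + u*(-2 + 6² - 1*6) = (-3*F + 13*u) + u*(-2 + 36 - 6) = (-3*F + 13*u) + u*28 = (-3*F + 13*u) + 28*u = -3*F + 41*u)
(-112 - 66)*K(5, -1 + 6) = (-112 - 66)*(-3*(-1 + 6) + 41*5) = -178*(-3*5 + 205) = -178*(-15 + 205) = -178*190 = -33820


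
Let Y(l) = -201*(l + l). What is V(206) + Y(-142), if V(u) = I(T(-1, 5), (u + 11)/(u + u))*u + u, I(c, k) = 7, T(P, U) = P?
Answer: 58732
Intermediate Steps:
V(u) = 8*u (V(u) = 7*u + u = 8*u)
Y(l) = -402*l
V(206) + Y(-142) = 8*206 - 402*(-142) = 1648 + 57084 = 58732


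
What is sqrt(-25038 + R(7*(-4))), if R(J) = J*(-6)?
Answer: I*sqrt(24870) ≈ 157.7*I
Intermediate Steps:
R(J) = -6*J
sqrt(-25038 + R(7*(-4))) = sqrt(-25038 - 42*(-4)) = sqrt(-25038 - 6*(-28)) = sqrt(-25038 + 168) = sqrt(-24870) = I*sqrt(24870)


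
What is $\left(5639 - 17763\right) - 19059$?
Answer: $-31183$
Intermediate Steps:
$\left(5639 - 17763\right) - 19059 = -12124 - 19059 = -31183$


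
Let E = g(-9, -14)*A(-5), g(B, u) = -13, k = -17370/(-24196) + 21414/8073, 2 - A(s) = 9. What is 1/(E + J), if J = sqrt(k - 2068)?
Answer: 18401058/2091983843 - 3*I*sqrt(459619575084670)/14643886901 ≈ 0.008796 - 0.004392*I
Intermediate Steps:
A(s) = -7 (A(s) = 2 - 1*9 = 2 - 9 = -7)
k = 4770733/1415466 (k = -17370*(-1/24196) + 21414*(1/8073) = 8685/12098 + 7138/2691 = 4770733/1415466 ≈ 3.3704)
J = I*sqrt(459619575084670)/471822 (J = sqrt(4770733/1415466 - 2068) = sqrt(-2922412955/1415466) = I*sqrt(459619575084670)/471822 ≈ 45.438*I)
E = 91 (E = -13*(-7) = 91)
1/(E + J) = 1/(91 + I*sqrt(459619575084670)/471822)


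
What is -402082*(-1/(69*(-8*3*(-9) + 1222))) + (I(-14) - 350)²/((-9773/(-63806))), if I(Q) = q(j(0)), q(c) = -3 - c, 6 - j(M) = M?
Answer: 407972123831239/484848303 ≈ 8.4144e+5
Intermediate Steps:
j(M) = 6 - M
I(Q) = -9 (I(Q) = -3 - (6 - 1*0) = -3 - (6 + 0) = -3 - 1*6 = -3 - 6 = -9)
-402082*(-1/(69*(-8*3*(-9) + 1222))) + (I(-14) - 350)²/((-9773/(-63806))) = -402082*(-1/(69*(-8*3*(-9) + 1222))) + (-9 - 350)²/((-9773/(-63806))) = -402082*(-1/(69*(-24*(-9) + 1222))) + (-359)²/((-9773*(-1/63806))) = -402082*(-1/(69*(216 + 1222))) + 128881/(9773/63806) = -402082/(1438*(-69)) + 128881*(63806/9773) = -402082/(-99222) + 8223381086/9773 = -402082*(-1/99222) + 8223381086/9773 = 201041/49611 + 8223381086/9773 = 407972123831239/484848303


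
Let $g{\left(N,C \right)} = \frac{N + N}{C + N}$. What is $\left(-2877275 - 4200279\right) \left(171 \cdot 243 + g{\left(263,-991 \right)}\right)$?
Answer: $- \frac{53524104749533}{182} \approx -2.9409 \cdot 10^{11}$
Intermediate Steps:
$g{\left(N,C \right)} = \frac{2 N}{C + N}$
$\left(-2877275 - 4200279\right) \left(171 \cdot 243 + g{\left(263,-991 \right)}\right) = \left(-2877275 - 4200279\right) \left(171 \cdot 243 + 2 \cdot 263 \frac{1}{-991 + 263}\right) = - 7077554 \left(41553 + 2 \cdot 263 \frac{1}{-728}\right) = - 7077554 \left(41553 + 2 \cdot 263 \left(- \frac{1}{728}\right)\right) = - 7077554 \left(41553 - \frac{263}{364}\right) = \left(-7077554\right) \frac{15125029}{364} = - \frac{53524104749533}{182}$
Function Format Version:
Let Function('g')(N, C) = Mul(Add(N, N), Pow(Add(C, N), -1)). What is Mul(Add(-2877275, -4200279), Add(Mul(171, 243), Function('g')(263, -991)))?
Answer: Rational(-53524104749533, 182) ≈ -2.9409e+11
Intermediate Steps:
Function('g')(N, C) = Mul(2, N, Pow(Add(C, N), -1)) (Function('g')(N, C) = Mul(Mul(2, N), Pow(Add(C, N), -1)) = Mul(2, N, Pow(Add(C, N), -1)))
Mul(Add(-2877275, -4200279), Add(Mul(171, 243), Function('g')(263, -991))) = Mul(Add(-2877275, -4200279), Add(Mul(171, 243), Mul(2, 263, Pow(Add(-991, 263), -1)))) = Mul(-7077554, Add(41553, Mul(2, 263, Pow(-728, -1)))) = Mul(-7077554, Add(41553, Mul(2, 263, Rational(-1, 728)))) = Mul(-7077554, Add(41553, Rational(-263, 364))) = Mul(-7077554, Rational(15125029, 364)) = Rational(-53524104749533, 182)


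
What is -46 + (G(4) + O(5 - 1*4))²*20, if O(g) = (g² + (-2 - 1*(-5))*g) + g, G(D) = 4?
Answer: 1574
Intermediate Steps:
O(g) = g² + 4*g (O(g) = (g² + (-2 + 5)*g) + g = (g² + 3*g) + g = g² + 4*g)
-46 + (G(4) + O(5 - 1*4))²*20 = -46 + (4 + (5 - 1*4)*(4 + (5 - 1*4)))²*20 = -46 + (4 + (5 - 4)*(4 + (5 - 4)))²*20 = -46 + (4 + 1*(4 + 1))²*20 = -46 + (4 + 1*5)²*20 = -46 + (4 + 5)²*20 = -46 + 9²*20 = -46 + 81*20 = -46 + 1620 = 1574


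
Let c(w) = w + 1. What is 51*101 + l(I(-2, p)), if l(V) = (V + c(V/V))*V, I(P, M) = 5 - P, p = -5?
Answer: 5214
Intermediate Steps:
c(w) = 1 + w
l(V) = V*(2 + V) (l(V) = (V + (1 + V/V))*V = (V + (1 + 1))*V = (V + 2)*V = (2 + V)*V = V*(2 + V))
51*101 + l(I(-2, p)) = 51*101 + (5 - 1*(-2))*(2 + (5 - 1*(-2))) = 5151 + (5 + 2)*(2 + (5 + 2)) = 5151 + 7*(2 + 7) = 5151 + 7*9 = 5151 + 63 = 5214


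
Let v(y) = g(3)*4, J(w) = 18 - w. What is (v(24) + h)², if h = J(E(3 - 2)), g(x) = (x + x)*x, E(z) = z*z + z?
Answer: 7744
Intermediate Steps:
E(z) = z + z² (E(z) = z² + z = z + z²)
g(x) = 2*x² (g(x) = (2*x)*x = 2*x²)
v(y) = 72 (v(y) = (2*3²)*4 = (2*9)*4 = 18*4 = 72)
h = 16 (h = 18 - (3 - 2)*(1 + (3 - 2)) = 18 - (1 + 1) = 18 - 2 = 16)
(v(24) + h)² = (72 + 16)² = 88² = 7744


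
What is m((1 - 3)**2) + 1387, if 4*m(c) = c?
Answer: 1388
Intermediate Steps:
m(c) = c/4
m((1 - 3)**2) + 1387 = (1 - 3)**2/4 + 1387 = (1/4)*(-2)**2 + 1387 = (1/4)*4 + 1387 = 1 + 1387 = 1388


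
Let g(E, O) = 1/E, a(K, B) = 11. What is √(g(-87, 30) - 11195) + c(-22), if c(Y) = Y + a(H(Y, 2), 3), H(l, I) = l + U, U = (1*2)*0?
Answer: -11 + I*√84735042/87 ≈ -11.0 + 105.81*I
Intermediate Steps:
U = 0 (U = 2*0 = 0)
H(l, I) = l (H(l, I) = l + 0 = l)
c(Y) = 11 + Y (c(Y) = Y + 11 = 11 + Y)
√(g(-87, 30) - 11195) + c(-22) = √(1/(-87) - 11195) + (11 - 22) = √(-1/87 - 11195) - 11 = √(-973966/87) - 11 = I*√84735042/87 - 11 = -11 + I*√84735042/87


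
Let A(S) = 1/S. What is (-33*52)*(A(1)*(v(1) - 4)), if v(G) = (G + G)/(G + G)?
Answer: 5148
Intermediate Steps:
v(G) = 1 (v(G) = (2*G)/((2*G)) = (2*G)*(1/(2*G)) = 1)
(-33*52)*(A(1)*(v(1) - 4)) = (-33*52)*((1 - 4)/1) = -1716*(-3) = 5148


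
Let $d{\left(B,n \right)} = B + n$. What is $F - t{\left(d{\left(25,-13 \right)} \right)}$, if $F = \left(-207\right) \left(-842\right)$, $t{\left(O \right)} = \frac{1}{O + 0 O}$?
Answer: $\frac{2091527}{12} \approx 1.7429 \cdot 10^{5}$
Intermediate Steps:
$t{\left(O \right)} = \frac{1}{O}$ ($t{\left(O \right)} = \frac{1}{O + 0} = \frac{1}{O}$)
$F = 174294$
$F - t{\left(d{\left(25,-13 \right)} \right)} = 174294 - \frac{1}{25 - 13} = 174294 - \frac{1}{12} = \frac{2091527}{12}$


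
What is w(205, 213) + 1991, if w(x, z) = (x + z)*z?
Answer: 91025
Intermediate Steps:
w(x, z) = z*(x + z)
w(205, 213) + 1991 = 213*(205 + 213) + 1991 = 213*418 + 1991 = 89034 + 1991 = 91025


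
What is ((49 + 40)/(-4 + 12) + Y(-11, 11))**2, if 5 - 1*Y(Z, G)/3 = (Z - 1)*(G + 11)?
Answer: 42837025/64 ≈ 6.6933e+5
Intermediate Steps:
Y(Z, G) = 15 - 3*(-1 + Z)*(11 + G) (Y(Z, G) = 15 - 3*(Z - 1)*(G + 11) = 15 - 3*(-1 + Z)*(11 + G))
((49 + 40)/(-4 + 12) + Y(-11, 11))**2 = ((49 + 40)/(-4 + 12) + (48 - 33*(-11) + 3*11 - 3*11*(-11)))**2 = (89/8 + (48 + 363 + 33 + 363))**2 = (89*(1/8) + 807)**2 = (89/8 + 807)**2 = (6545/8)**2 = 42837025/64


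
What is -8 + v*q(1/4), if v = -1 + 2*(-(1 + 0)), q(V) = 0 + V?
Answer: -35/4 ≈ -8.7500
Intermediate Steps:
q(V) = V
v = -3 (v = -1 + 2*(-1*1) = -1 + 2*(-1) = -1 - 2 = -3)
-8 + v*q(1/4) = -8 - 3/4 = -35/4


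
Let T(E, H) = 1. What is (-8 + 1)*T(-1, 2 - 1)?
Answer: -7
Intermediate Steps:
(-8 + 1)*T(-1, 2 - 1) = (-8 + 1)*1 = -7*1 = -7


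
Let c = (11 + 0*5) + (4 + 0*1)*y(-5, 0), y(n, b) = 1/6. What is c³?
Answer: 42875/27 ≈ 1588.0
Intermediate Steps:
y(n, b) = ⅙
c = 35/3 (c = (11 + 0*5) + (4 + 0*1)*(⅙) = (11 + 0) + (4 + 0)*(⅙) = 11 + 4*(⅙) = 11 + ⅔ = 35/3 ≈ 11.667)
c³ = (35/3)³ = 42875/27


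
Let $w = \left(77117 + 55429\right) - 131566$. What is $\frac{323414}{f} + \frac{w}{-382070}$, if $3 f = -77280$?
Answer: $- \frac{882800227}{70300880} \approx -12.557$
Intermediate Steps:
$f = -25760$ ($f = \frac{1}{3} \left(-77280\right) = -25760$)
$w = 980$ ($w = 132546 - 131566 = 980$)
$\frac{323414}{f} + \frac{w}{-382070} = \frac{323414}{-25760} + \frac{980}{-382070} = 323414 \left(- \frac{1}{25760}\right) + 980 \left(- \frac{1}{382070}\right) = - \frac{23101}{1840} - \frac{98}{38207} = - \frac{882800227}{70300880}$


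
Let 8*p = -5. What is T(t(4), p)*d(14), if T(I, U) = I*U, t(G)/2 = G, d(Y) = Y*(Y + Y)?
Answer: -1960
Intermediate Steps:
d(Y) = 2*Y² (d(Y) = Y*(2*Y) = 2*Y²)
t(G) = 2*G
p = -5/8 (p = (⅛)*(-5) = -5/8 ≈ -0.62500)
T(t(4), p)*d(14) = ((2*4)*(-5/8))*(2*14²) = (8*(-5/8))*(2*196) = -5*392 = -1960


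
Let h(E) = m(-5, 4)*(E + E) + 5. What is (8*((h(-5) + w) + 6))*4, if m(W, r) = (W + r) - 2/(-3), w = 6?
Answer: 1952/3 ≈ 650.67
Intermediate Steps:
m(W, r) = ⅔ + W + r (m(W, r) = (W + r) - 2*(-⅓) = (W + r) + ⅔ = ⅔ + W + r)
h(E) = 5 - 2*E/3 (h(E) = (⅔ - 5 + 4)*(E + E) + 5 = -2*E/3 + 5 = 5 - 2*E/3)
(8*((h(-5) + w) + 6))*4 = (8*(((5 - ⅔*(-5)) + 6) + 6))*4 = (8*(((5 + 10/3) + 6) + 6))*4 = (8*((25/3 + 6) + 6))*4 = (8*(43/3 + 6))*4 = (8*(61/3))*4 = (488/3)*4 = 1952/3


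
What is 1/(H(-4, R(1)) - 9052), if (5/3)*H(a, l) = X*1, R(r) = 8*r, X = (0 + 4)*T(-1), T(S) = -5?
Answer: -1/9064 ≈ -0.00011033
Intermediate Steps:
X = -20 (X = (0 + 4)*(-5) = 4*(-5) = -20)
H(a, l) = -12 (H(a, l) = 3*(-20*1)/5 = (⅗)*(-20) = -12)
1/(H(-4, R(1)) - 9052) = 1/(-12 - 9052) = 1/(-9064) = -1/9064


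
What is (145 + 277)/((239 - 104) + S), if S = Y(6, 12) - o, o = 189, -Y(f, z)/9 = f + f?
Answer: -211/81 ≈ -2.6049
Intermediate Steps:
Y(f, z) = -18*f (Y(f, z) = -9*(f + f) = -18*f)
S = -297 (S = -18*6 - 1*189 = -108 - 189 = -297)
(145 + 277)/((239 - 104) + S) = (145 + 277)/((239 - 104) - 297) = 422/(135 - 297) = 422/(-162) = 422*(-1/162) = -211/81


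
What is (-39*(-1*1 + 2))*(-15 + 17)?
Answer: -78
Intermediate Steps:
(-39*(-1*1 + 2))*(-15 + 17) = -39*(-1 + 2)*2 = -39*1*2 = -39*2 = -78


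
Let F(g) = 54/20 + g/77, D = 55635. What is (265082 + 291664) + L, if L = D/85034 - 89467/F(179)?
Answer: 177309768855071/328996546 ≈ 5.3894e+5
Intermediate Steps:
F(g) = 27/10 + g/77 (F(g) = 54*(1/20) + g*(1/77) = 27/10 + g/77)
L = -5857742144245/328996546 (L = 55635/85034 - 89467/(27/10 + (1/77)*179) = 55635*(1/85034) - 89467/(27/10 + 179/77) = 55635/85034 - 89467/3869/770 = 55635/85034 - 89467*770/3869 = 55635/85034 - 68889590/3869 = -5857742144245/328996546 ≈ -17805.)
(265082 + 291664) + L = (265082 + 291664) - 5857742144245/328996546 = 556746 - 5857742144245/328996546 = 177309768855071/328996546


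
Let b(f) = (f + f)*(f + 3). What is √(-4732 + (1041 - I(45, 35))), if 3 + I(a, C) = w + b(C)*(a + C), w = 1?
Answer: 13*I*√1281 ≈ 465.28*I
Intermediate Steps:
b(f) = 2*f*(3 + f) (b(f) = (2*f)*(3 + f) = 2*f*(3 + f))
I(a, C) = -2 + 2*C*(3 + C)*(C + a) (I(a, C) = -3 + (1 + (2*C*(3 + C))*(a + C)) = -3 + (1 + (2*C*(3 + C))*(C + a)) = -3 + (1 + 2*C*(3 + C)*(C + a)) = -2 + 2*C*(3 + C)*(C + a))
√(-4732 + (1041 - I(45, 35))) = √(-4732 + (1041 - (-2 + 2*35²*(3 + 35) + 2*35*45*(3 + 35)))) = √(-4732 + (1041 - (-2 + 2*1225*38 + 2*35*45*38))) = √(-4732 + (1041 - (-2 + 93100 + 119700))) = √(-4732 + (1041 - 1*212798)) = √(-4732 + (1041 - 212798)) = √(-4732 - 211757) = √(-216489) = 13*I*√1281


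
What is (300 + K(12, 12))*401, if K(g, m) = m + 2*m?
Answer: 134736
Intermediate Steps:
K(g, m) = 3*m
(300 + K(12, 12))*401 = (300 + 3*12)*401 = (300 + 36)*401 = 336*401 = 134736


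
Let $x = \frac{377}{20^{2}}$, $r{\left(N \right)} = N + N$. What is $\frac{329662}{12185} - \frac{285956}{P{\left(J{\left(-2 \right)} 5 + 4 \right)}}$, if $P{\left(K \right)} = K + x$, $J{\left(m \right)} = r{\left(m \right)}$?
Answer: $\frac{1395735098226}{73390255} \approx 19018.0$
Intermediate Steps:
$r{\left(N \right)} = 2 N$
$J{\left(m \right)} = 2 m$
$x = \frac{377}{400} \approx 0.9425$
$P{\left(K \right)} = \frac{377}{400} + K$ ($P{\left(K \right)} = K + \frac{377}{400} = \frac{377}{400} + K$)
$\frac{329662}{12185} - \frac{285956}{P{\left(J{\left(-2 \right)} 5 + 4 \right)}} = \frac{329662}{12185} - \frac{285956}{\frac{377}{400} + \left(2 \left(-2\right) 5 + 4\right)} = 329662 \cdot \frac{1}{12185} - \frac{285956}{\frac{377}{400} + \left(\left(-4\right) 5 + 4\right)} = \frac{329662}{12185} - \frac{285956}{\frac{377}{400} + \left(-20 + 4\right)} = \frac{329662}{12185} - \frac{285956}{\frac{377}{400} - 16} = \frac{329662}{12185} - \frac{285956}{- \frac{6023}{400}} = \frac{329662}{12185} - - \frac{114382400}{6023} = \frac{329662}{12185} + \frac{114382400}{6023} = \frac{1395735098226}{73390255}$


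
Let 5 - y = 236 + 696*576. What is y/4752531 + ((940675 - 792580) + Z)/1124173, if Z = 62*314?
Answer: 115137402994/1780889010621 ≈ 0.064652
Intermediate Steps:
y = -401127 (y = 5 - (236 + 696*576) = 5 - (236 + 400896) = 5 - 1*401132 = 5 - 401132 = -401127)
Z = 19468
y/4752531 + ((940675 - 792580) + Z)/1124173 = -401127/4752531 + ((940675 - 792580) + 19468)/1124173 = -401127*1/4752531 + (148095 + 19468)*(1/1124173) = -133709/1584177 + 167563*(1/1124173) = -133709/1584177 + 167563/1124173 = 115137402994/1780889010621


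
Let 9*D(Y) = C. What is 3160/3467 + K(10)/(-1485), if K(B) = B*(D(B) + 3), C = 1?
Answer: 8252528/9267291 ≈ 0.89050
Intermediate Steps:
D(Y) = ⅑ (D(Y) = (⅑)*1 = ⅑)
K(B) = 28*B/9 (K(B) = B*(⅑ + 3) = B*(28/9) = 28*B/9)
3160/3467 + K(10)/(-1485) = 3160/3467 + ((28/9)*10)/(-1485) = 3160*(1/3467) + (280/9)*(-1/1485) = 3160/3467 - 56/2673 = 8252528/9267291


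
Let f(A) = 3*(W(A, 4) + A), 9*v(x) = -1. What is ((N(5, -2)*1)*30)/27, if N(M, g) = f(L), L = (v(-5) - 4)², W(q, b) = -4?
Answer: 10450/243 ≈ 43.004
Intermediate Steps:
v(x) = -⅑ (v(x) = (⅑)*(-1) = -⅑)
L = 1369/81 (L = (-⅑ - 4)² = (-37/9)² = 1369/81 ≈ 16.901)
f(A) = -12 + 3*A (f(A) = 3*(-4 + A) = -12 + 3*A)
N(M, g) = 1045/27 (N(M, g) = -12 + 3*(1369/81) = -12 + 1369/27 = 1045/27)
((N(5, -2)*1)*30)/27 = (((1045/27)*1)*30)/27 = ((1045/27)*30)*(1/27) = (10450/9)*(1/27) = 10450/243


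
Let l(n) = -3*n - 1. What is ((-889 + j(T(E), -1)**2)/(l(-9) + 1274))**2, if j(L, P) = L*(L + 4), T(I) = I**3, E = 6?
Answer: 5099239214029539121/1690000 ≈ 3.0173e+12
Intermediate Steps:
j(L, P) = L*(4 + L)
l(n) = -1 - 3*n
((-889 + j(T(E), -1)**2)/(l(-9) + 1274))**2 = ((-889 + (6**3*(4 + 6**3))**2)/((-1 - 3*(-9)) + 1274))**2 = ((-889 + (216*(4 + 216))**2)/((-1 + 27) + 1274))**2 = ((-889 + (216*220)**2)/(26 + 1274))**2 = ((-889 + 47520**2)/1300)**2 = ((-889 + 2258150400)*(1/1300))**2 = (2258149511*(1/1300))**2 = (2258149511/1300)**2 = 5099239214029539121/1690000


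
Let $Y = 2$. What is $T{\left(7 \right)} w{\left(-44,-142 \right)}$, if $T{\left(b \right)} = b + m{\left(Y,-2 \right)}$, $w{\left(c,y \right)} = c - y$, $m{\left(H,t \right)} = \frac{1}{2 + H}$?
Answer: $\frac{1421}{2} \approx 710.5$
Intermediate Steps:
$T{\left(b \right)} = \frac{1}{4} + b$ ($T{\left(b \right)} = b + \frac{1}{2 + 2} = b + \frac{1}{4} = \frac{1}{4} + b$)
$T{\left(7 \right)} w{\left(-44,-142 \right)} = \left(\frac{1}{4} + 7\right) \left(-44 - -142\right) = \frac{29 \left(-44 + 142\right)}{4} = \frac{29}{4} \cdot 98 = \frac{1421}{2}$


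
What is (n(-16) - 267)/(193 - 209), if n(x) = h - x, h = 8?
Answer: 243/16 ≈ 15.188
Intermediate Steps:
n(x) = 8 - x
(n(-16) - 267)/(193 - 209) = ((8 - 1*(-16)) - 267)/(193 - 209) = ((8 + 16) - 267)/(-16) = (24 - 267)*(-1/16) = -243*(-1/16) = 243/16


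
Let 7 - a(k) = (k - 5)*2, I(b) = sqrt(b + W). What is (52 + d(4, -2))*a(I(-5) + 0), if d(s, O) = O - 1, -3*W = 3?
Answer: 833 - 98*I*sqrt(6) ≈ 833.0 - 240.05*I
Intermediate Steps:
W = -1 (W = -1/3*3 = -1)
d(s, O) = -1 + O
I(b) = sqrt(-1 + b) (I(b) = sqrt(b - 1) = sqrt(-1 + b))
a(k) = 17 - 2*k (a(k) = 7 - (k - 5)*2 = 7 - (-5 + k)*2 = 7 - (-10 + 2*k) = 7 + (10 - 2*k) = 17 - 2*k)
(52 + d(4, -2))*a(I(-5) + 0) = (52 + (-1 - 2))*(17 - 2*(sqrt(-1 - 5) + 0)) = (52 - 3)*(17 - 2*(sqrt(-6) + 0)) = 49*(17 - 2*(I*sqrt(6) + 0)) = 49*(17 - 2*I*sqrt(6)) = 833 - 98*I*sqrt(6)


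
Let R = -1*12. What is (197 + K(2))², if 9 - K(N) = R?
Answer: 47524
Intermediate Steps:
R = -12
K(N) = 21 (K(N) = 9 - 1*(-12) = 9 + 12 = 21)
(197 + K(2))² = (197 + 21)² = 218² = 47524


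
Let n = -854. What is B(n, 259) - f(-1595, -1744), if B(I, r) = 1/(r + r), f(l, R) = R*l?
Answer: -1440910239/518 ≈ -2.7817e+6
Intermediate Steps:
B(I, r) = 1/(2*r)
B(n, 259) - f(-1595, -1744) = (½)/259 - (-1744)*(-1595) = (½)*(1/259) - 1*2781680 = 1/518 - 2781680 = -1440910239/518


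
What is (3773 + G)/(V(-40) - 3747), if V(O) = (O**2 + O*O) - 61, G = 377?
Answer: -2075/304 ≈ -6.8257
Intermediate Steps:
V(O) = -61 + 2*O**2 (V(O) = (O**2 + O**2) - 61 = 2*O**2 - 61 = -61 + 2*O**2)
(3773 + G)/(V(-40) - 3747) = (3773 + 377)/((-61 + 2*(-40)**2) - 3747) = 4150/((-61 + 2*1600) - 3747) = 4150/((-61 + 3200) - 3747) = 4150/(3139 - 3747) = 4150/(-608) = 4150*(-1/608) = -2075/304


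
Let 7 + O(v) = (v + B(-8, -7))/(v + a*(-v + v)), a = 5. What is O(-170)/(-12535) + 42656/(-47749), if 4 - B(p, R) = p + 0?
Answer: -45424263116/50875365775 ≈ -0.89285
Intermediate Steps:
B(p, R) = 4 - p (B(p, R) = 4 - (p + 0) = 4 - p)
O(v) = -7 + (12 + v)/v (O(v) = -7 + (v + (4 - 1*(-8)))/(v + 5*(-v + v)) = -7 + (v + (4 + 8))/(v + 5*0) = -7 + (v + 12)/(v + 0) = -7 + (12 + v)/v)
O(-170)/(-12535) + 42656/(-47749) = (-6 + 12/(-170))/(-12535) + 42656/(-47749) = (-6 + 12*(-1/170))*(-1/12535) + 42656*(-1/47749) = (-6 - 6/85)*(-1/12535) - 42656/47749 = -516/85*(-1/12535) - 42656/47749 = 516/1065475 - 42656/47749 = -45424263116/50875365775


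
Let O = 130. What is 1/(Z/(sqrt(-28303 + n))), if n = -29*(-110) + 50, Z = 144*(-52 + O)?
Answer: I*sqrt(25063)/11232 ≈ 0.014095*I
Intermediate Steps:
Z = 11232 (Z = 144*(-52 + 130) = 144*78 = 11232)
n = 3240 (n = 3190 + 50 = 3240)
1/(Z/(sqrt(-28303 + n))) = 1/(11232/(sqrt(-28303 + 3240))) = 1/(11232/(sqrt(-25063))) = 1/(11232/((I*sqrt(25063)))) = 1/(11232*(-I*sqrt(25063)/25063)) = 1/(-11232*I*sqrt(25063)/25063) = I*sqrt(25063)/11232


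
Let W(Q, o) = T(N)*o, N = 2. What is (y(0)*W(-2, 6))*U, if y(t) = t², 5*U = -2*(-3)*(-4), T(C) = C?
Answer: 0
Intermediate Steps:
W(Q, o) = 2*o
U = -24/5 (U = (-2*(-3)*(-4))/5 = (6*(-4))/5 = (⅕)*(-24) = -24/5 ≈ -4.8000)
(y(0)*W(-2, 6))*U = (0²*(2*6))*(-24/5) = (0*12)*(-24/5) = 0*(-24/5) = 0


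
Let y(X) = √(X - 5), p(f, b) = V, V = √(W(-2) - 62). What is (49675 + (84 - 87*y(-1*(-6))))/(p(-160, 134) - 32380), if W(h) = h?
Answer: -100523710/65529029 - 24836*I/65529029 ≈ -1.534 - 0.00037901*I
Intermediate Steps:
V = 8*I (V = √(-2 - 62) = √(-64) = 8*I ≈ 8.0*I)
p(f, b) = 8*I
y(X) = √(-5 + X)
(49675 + (84 - 87*y(-1*(-6))))/(p(-160, 134) - 32380) = (49675 + (84 - 87*√(-5 - 1*(-6))))/(8*I - 32380) = (49675 + (84 - 87*√(-5 + 6)))/(-32380 + 8*I) = (49675 + (84 - 87*√1))*((-32380 - 8*I)/1048464464) = (49675 + (84 - 87*1))*((-32380 - 8*I)/1048464464) = (49675 + (84 - 87))*((-32380 - 8*I)/1048464464) = (49675 - 3)*((-32380 - 8*I)/1048464464) = 49672*((-32380 - 8*I)/1048464464) = 6209*(-32380 - 8*I)/131058058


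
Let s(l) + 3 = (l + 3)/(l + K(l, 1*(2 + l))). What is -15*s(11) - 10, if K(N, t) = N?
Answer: 280/11 ≈ 25.455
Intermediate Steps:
s(l) = -3 + (3 + l)/(2*l) (s(l) = -3 + (l + 3)/(l + l) = -3 + (3 + l)/((2*l)) = -3 + (3 + l)*(1/(2*l)) = -3 + (3 + l)/(2*l))
-15*s(11) - 10 = -15*(3 - 5*11)/(2*11) - 10 = -15*(3 - 55)/(2*11) - 10 = -15*(-52)/(2*11) - 10 = -15*(-26/11) - 10 = 390/11 - 10 = 280/11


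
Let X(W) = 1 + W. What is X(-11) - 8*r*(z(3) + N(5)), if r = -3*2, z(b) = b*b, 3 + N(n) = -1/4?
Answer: 266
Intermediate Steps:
N(n) = -13/4 (N(n) = -3 - 1/4 = -3 - 1*¼ = -3 - ¼ = -13/4)
z(b) = b²
r = -6
X(-11) - 8*r*(z(3) + N(5)) = (1 - 11) - (-48)*(3² - 13/4) = -10 - (-48)*(9 - 13/4) = -10 - (-48)*23/4 = -10 - 8*(-69/2) = -10 + 276 = 266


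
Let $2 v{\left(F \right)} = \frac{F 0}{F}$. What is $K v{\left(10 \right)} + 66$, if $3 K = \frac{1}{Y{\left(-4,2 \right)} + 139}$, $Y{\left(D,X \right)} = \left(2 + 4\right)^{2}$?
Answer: $66$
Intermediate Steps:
$Y{\left(D,X \right)} = 36$ ($Y{\left(D,X \right)} = 6^{2} = 36$)
$v{\left(F \right)} = 0$ ($v{\left(F \right)} = \frac{F 0 \frac{1}{F}}{2} = \frac{0 \frac{1}{F}}{2} = \frac{1}{2} \cdot 0 = 0$)
$K = \frac{1}{525}$ ($K = \frac{1}{3 \left(36 + 139\right)} = \frac{1}{3 \cdot 175} = \frac{1}{3} \cdot \frac{1}{175} = \frac{1}{525} \approx 0.0019048$)
$K v{\left(10 \right)} + 66 = \frac{1}{525} \cdot 0 + 66 = 0 + 66 = 66$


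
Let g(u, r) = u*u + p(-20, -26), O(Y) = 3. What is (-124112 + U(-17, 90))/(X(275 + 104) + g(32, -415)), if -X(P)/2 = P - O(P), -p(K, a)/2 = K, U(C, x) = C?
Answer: -124129/312 ≈ -397.85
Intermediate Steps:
p(K, a) = -2*K
g(u, r) = 40 + u² (g(u, r) = u*u - 2*(-20) = u² + 40 = 40 + u²)
X(P) = 6 - 2*P (X(P) = -2*(P - 1*3) = -2*(P - 3) = -2*(-3 + P) = 6 - 2*P)
(-124112 + U(-17, 90))/(X(275 + 104) + g(32, -415)) = (-124112 - 17)/((6 - 2*(275 + 104)) + (40 + 32²)) = -124129/((6 - 2*379) + (40 + 1024)) = -124129/((6 - 758) + 1064) = -124129/(-752 + 1064) = -124129/312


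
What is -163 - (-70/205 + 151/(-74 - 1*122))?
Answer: -1300933/8036 ≈ -161.89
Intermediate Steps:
-163 - (-70/205 + 151/(-74 - 1*122)) = -163 - (-70*1/205 + 151/(-74 - 122)) = -163 - (-14/41 + 151/(-196)) = -163 - (-14/41 + 151*(-1/196)) = -163 - (-14/41 - 151/196) = -163 - 1*(-8935/8036) = -163 + 8935/8036 = -1300933/8036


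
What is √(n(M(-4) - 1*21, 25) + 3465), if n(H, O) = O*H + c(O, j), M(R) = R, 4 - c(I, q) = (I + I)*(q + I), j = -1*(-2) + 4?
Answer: √1294 ≈ 35.972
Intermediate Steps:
j = 6 (j = 2 + 4 = 6)
c(I, q) = 4 - 2*I*(I + q) (c(I, q) = 4 - (I + I)*(q + I) = 4 - 2*I*(I + q))
n(H, O) = 4 - 12*O - 2*O² + H*O (n(H, O) = O*H + (4 - 2*O² - 2*O*6) = H*O + (4 - 2*O² - 12*O) = H*O + (4 - 12*O - 2*O²) = 4 - 12*O - 2*O² + H*O)
√(n(M(-4) - 1*21, 25) + 3465) = √((4 - 12*25 - 2*25² + (-4 - 1*21)*25) + 3465) = √((4 - 300 - 2*625 + (-4 - 21)*25) + 3465) = √((4 - 300 - 1250 - 25*25) + 3465) = √((4 - 300 - 1250 - 625) + 3465) = √(-2171 + 3465) = √1294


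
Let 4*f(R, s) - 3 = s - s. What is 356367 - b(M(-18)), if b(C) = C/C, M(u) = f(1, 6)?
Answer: 356366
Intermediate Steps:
f(R, s) = ¾ (f(R, s) = ¾ + (s - s)/4 = ¾ + (¼)*0 = ¾ + 0 = ¾)
M(u) = ¾
b(C) = 1
356367 - b(M(-18)) = 356367 - 1*1 = 356367 - 1 = 356366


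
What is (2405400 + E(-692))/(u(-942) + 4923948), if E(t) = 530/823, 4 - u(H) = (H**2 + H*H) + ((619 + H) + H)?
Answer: 1979644730/2592852447 ≈ 0.76350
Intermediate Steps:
u(H) = -615 - 2*H - 2*H**2 (u(H) = 4 - ((H**2 + H*H) + ((619 + H) + H)) = 4 - ((H**2 + H**2) + (619 + 2*H)) = 4 - (2*H**2 + (619 + 2*H)) = 4 - (619 + 2*H + 2*H**2) = 4 + (-619 - 2*H - 2*H**2) = -615 - 2*H - 2*H**2)
E(t) = 530/823 (E(t) = 530*(1/823) = 530/823)
(2405400 + E(-692))/(u(-942) + 4923948) = (2405400 + 530/823)/((-615 - 2*(-942) - 2*(-942)**2) + 4923948) = 1979644730/(823*((-615 + 1884 - 2*887364) + 4923948)) = 1979644730/(823*((-615 + 1884 - 1774728) + 4923948)) = 1979644730/(823*(-1773459 + 4923948)) = (1979644730/823)/3150489 = (1979644730/823)*(1/3150489) = 1979644730/2592852447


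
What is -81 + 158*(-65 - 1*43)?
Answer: -17145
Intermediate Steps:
-81 + 158*(-65 - 1*43) = -81 + 158*(-65 - 43) = -81 + 158*(-108) = -81 - 17064 = -17145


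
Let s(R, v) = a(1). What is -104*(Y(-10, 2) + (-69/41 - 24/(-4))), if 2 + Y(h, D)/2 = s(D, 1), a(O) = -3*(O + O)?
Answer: 49816/41 ≈ 1215.0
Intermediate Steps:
a(O) = -6*O
s(R, v) = -6 (s(R, v) = -6*1 = -6)
Y(h, D) = -16 (Y(h, D) = -4 + 2*(-6) = -4 - 12 = -16)
-104*(Y(-10, 2) + (-69/41 - 24/(-4))) = -104*(-16 + (-69/41 - 24/(-4))) = -104*(-16 + (-69*1/41 - 24*(-1/4))) = -104*(-16 + (-69/41 + 6)) = -104*(-16 + 177/41) = -104*(-479/41) = 49816/41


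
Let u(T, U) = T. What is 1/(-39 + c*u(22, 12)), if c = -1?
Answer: -1/61 ≈ -0.016393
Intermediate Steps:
1/(-39 + c*u(22, 12)) = 1/(-39 - 1*22) = 1/(-39 - 22) = 1/(-61) = -1/61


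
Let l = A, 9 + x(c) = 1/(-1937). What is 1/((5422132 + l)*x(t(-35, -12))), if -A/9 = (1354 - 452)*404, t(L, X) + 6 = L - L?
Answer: -1937/37351647640 ≈ -5.1858e-8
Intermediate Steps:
t(L, X) = -6 (t(L, X) = -6 + (L - L) = -6 + 0 = -6)
x(c) = -17434/1937 (x(c) = -9 + 1/(-1937) = -9 - 1/1937 = -17434/1937)
A = -3279672 (A = -9*(1354 - 452)*404 = -8118*404 = -9*364408 = -3279672)
l = -3279672
1/((5422132 + l)*x(t(-35, -12))) = 1/((5422132 - 3279672)*(-17434/1937)) = -1937/17434/2142460 = (1/2142460)*(-1937/17434) = -1937/37351647640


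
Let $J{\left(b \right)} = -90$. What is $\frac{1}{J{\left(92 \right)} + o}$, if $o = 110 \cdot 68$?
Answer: $\frac{1}{7390} \approx 0.00013532$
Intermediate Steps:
$o = 7480$
$\frac{1}{J{\left(92 \right)} + o} = \frac{1}{-90 + 7480} = \frac{1}{7390}$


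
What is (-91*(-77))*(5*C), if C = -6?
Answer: -210210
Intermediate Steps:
(-91*(-77))*(5*C) = (-91*(-77))*(5*(-6)) = 7007*(-30) = -210210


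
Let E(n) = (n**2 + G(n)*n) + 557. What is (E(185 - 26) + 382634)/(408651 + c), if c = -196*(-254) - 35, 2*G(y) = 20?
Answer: 205031/229200 ≈ 0.89455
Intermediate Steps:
G(y) = 10 (G(y) = (1/2)*20 = 10)
c = 49749 (c = 49784 - 35 = 49749)
E(n) = 557 + n**2 + 10*n (E(n) = (n**2 + 10*n) + 557 = 557 + n**2 + 10*n)
(E(185 - 26) + 382634)/(408651 + c) = ((557 + (185 - 26)**2 + 10*(185 - 26)) + 382634)/(408651 + 49749) = ((557 + 159**2 + 10*159) + 382634)/458400 = ((557 + 25281 + 1590) + 382634)*(1/458400) = (27428 + 382634)*(1/458400) = 410062*(1/458400) = 205031/229200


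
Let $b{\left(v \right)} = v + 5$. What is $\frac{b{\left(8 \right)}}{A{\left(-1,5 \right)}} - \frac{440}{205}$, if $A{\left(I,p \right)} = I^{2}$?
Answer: $\frac{445}{41} \approx 10.854$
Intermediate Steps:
$b{\left(v \right)} = 5 + v$
$\frac{b{\left(8 \right)}}{A{\left(-1,5 \right)}} - \frac{440}{205} = \frac{5 + 8}{\left(-1\right)^{2}} - \frac{440}{205} = \frac{13}{1} - \frac{88}{41} = 13 \cdot 1 - \frac{88}{41} = 13 - \frac{88}{41} = \frac{445}{41}$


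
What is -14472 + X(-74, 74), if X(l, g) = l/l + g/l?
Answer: -14472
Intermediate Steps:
X(l, g) = 1 + g/l
-14472 + X(-74, 74) = -14472 + (74 - 74)/(-74) = -14472 - 1/74*0 = -14472 + 0 = -14472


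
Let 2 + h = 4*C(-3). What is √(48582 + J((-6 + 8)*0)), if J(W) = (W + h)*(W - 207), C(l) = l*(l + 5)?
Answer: 6*√1499 ≈ 232.30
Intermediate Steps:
C(l) = l*(5 + l)
h = -26 (h = -2 + 4*(-3*(5 - 3)) = -2 + 4*(-3*2) = -2 + 4*(-6) = -2 - 24 = -26)
J(W) = (-207 + W)*(-26 + W) (J(W) = (W - 26)*(W - 207) = (-26 + W)*(-207 + W) = (-207 + W)*(-26 + W))
√(48582 + J((-6 + 8)*0)) = √(48582 + (5382 + ((-6 + 8)*0)² - 233*(-6 + 8)*0)) = √(48582 + (5382 + (2*0)² - 466*0)) = √(48582 + (5382 + 0² - 233*0)) = √(48582 + (5382 + 0 + 0)) = √(48582 + 5382) = √53964 = 6*√1499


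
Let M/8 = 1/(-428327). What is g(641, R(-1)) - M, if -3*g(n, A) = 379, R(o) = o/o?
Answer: -162335909/1284981 ≈ -126.33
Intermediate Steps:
R(o) = 1
g(n, A) = -379/3 (g(n, A) = -1/3*379 = -379/3)
M = -8/428327 (M = 8/(-428327) = 8*(-1/428327) = -8/428327 ≈ -1.8677e-5)
g(641, R(-1)) - M = -379/3 - 1*(-8/428327) = -379/3 + 8/428327 = -162335909/1284981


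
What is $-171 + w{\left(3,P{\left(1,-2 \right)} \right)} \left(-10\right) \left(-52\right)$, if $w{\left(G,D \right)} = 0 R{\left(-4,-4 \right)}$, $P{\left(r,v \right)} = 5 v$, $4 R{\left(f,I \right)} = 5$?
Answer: $-171$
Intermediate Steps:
$R{\left(f,I \right)} = \frac{5}{4}$ ($R{\left(f,I \right)} = \frac{1}{4} \cdot 5 = \frac{5}{4}$)
$w{\left(G,D \right)} = 0$ ($w{\left(G,D \right)} = 0 \cdot \frac{5}{4} = 0$)
$-171 + w{\left(3,P{\left(1,-2 \right)} \right)} \left(-10\right) \left(-52\right) = -171 + 0 \left(-10\right) \left(-52\right) = -171 + 0 \left(-52\right) = -171 + 0 = -171$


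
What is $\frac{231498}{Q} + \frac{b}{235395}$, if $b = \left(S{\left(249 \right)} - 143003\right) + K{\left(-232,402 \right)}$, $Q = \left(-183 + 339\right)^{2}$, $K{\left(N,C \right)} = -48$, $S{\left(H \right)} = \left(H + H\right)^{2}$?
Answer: $\frac{3169311551}{318254040} \approx 9.9584$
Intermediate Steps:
$S{\left(H \right)} = 4 H^{2}$ ($S{\left(H \right)} = \left(2 H\right)^{2} = 4 H^{2}$)
$Q = 24336$ ($Q = 156^{2} = 24336$)
$b = 104953$ ($b = \left(4 \cdot 249^{2} - 143003\right) - 48 = \left(4 \cdot 62001 - 143003\right) - 48 = \left(248004 - 143003\right) - 48 = 105001 - 48 = 104953$)
$\frac{231498}{Q} + \frac{b}{235395} = \frac{231498}{24336} + \frac{104953}{235395} = 231498 \cdot \frac{1}{24336} + 104953 \cdot \frac{1}{235395} = \frac{12861}{1352} + \frac{104953}{235395} = \frac{3169311551}{318254040}$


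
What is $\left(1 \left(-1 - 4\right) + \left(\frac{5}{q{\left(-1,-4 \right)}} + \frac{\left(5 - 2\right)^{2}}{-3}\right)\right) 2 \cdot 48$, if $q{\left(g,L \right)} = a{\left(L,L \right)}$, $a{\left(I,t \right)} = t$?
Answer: $-888$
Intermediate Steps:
$q{\left(g,L \right)} = L$
$\left(1 \left(-1 - 4\right) + \left(\frac{5}{q{\left(-1,-4 \right)}} + \frac{\left(5 - 2\right)^{2}}{-3}\right)\right) 2 \cdot 48 = \left(1 \left(-1 - 4\right) + \left(\frac{5}{-4} + \frac{\left(5 - 2\right)^{2}}{-3}\right)\right) 2 \cdot 48 = \left(1 \left(-5\right) + \left(5 \left(- \frac{1}{4}\right) + 3^{2} \left(- \frac{1}{3}\right)\right)\right) 2 \cdot 48 = \left(-5 + \left(- \frac{5}{4} + 9 \left(- \frac{1}{3}\right)\right)\right) 2 \cdot 48 = \left(-5 - \frac{17}{4}\right) 2 \cdot 48 = \left(- \frac{37}{4}\right) 2 \cdot 48 = \left(- \frac{37}{2}\right) 48 = -888$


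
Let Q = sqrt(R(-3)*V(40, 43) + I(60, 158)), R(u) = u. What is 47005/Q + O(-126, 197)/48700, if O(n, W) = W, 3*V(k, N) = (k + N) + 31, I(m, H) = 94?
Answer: 197/48700 - 9401*I*sqrt(5)/2 ≈ 0.0040452 - 10511.0*I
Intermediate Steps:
V(k, N) = 31/3 + N/3 + k/3 (V(k, N) = ((k + N) + 31)/3 = ((N + k) + 31)/3 = (31 + N + k)/3 = 31/3 + N/3 + k/3)
Q = 2*I*sqrt(5) (Q = sqrt(-3*(31/3 + (1/3)*43 + (1/3)*40) + 94) = sqrt(-3*(31/3 + 43/3 + 40/3) + 94) = sqrt(-3*38 + 94) = sqrt(-114 + 94) = sqrt(-20) = 2*I*sqrt(5) ≈ 4.4721*I)
47005/Q + O(-126, 197)/48700 = 47005/((2*I*sqrt(5))) + 197/48700 = 47005*(-I*sqrt(5)/10) + 197*(1/48700) = -9401*I*sqrt(5)/2 + 197/48700 = 197/48700 - 9401*I*sqrt(5)/2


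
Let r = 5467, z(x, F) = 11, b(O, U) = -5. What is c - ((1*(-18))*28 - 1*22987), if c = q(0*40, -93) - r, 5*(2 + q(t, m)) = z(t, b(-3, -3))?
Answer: 90121/5 ≈ 18024.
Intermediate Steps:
q(t, m) = ⅕ (q(t, m) = -2 + (⅕)*11 = -2 + 11/5 = ⅕)
c = -27334/5 (c = ⅕ - 1*5467 = ⅕ - 5467 = -27334/5 ≈ -5466.8)
c - ((1*(-18))*28 - 1*22987) = -27334/5 - ((1*(-18))*28 - 1*22987) = -27334/5 - (-18*28 - 22987) = -27334/5 - (-504 - 22987) = -27334/5 - 1*(-23491) = -27334/5 + 23491 = 90121/5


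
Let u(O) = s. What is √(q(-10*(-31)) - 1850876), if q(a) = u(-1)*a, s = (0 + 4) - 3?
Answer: I*√1850566 ≈ 1360.4*I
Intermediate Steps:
s = 1 (s = 4 - 3 = 1)
u(O) = 1
q(a) = a (q(a) = 1*a = a)
√(q(-10*(-31)) - 1850876) = √(-10*(-31) - 1850876) = √(310 - 1850876) = √(-1850566) = I*√1850566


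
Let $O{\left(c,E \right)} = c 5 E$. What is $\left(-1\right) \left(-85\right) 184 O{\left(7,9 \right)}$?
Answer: $4926600$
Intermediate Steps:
$O{\left(c,E \right)} = 5 E c$ ($O{\left(c,E \right)} = 5 c E = 5 E c$)
$\left(-1\right) \left(-85\right) 184 O{\left(7,9 \right)} = \left(-1\right) \left(-85\right) 184 \cdot 5 \cdot 9 \cdot 7 = 85 \cdot 184 \cdot 315 = 15640 \cdot 315 = 4926600$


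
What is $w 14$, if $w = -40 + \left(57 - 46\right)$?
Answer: $-406$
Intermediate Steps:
$w = -29$ ($w = -40 + \left(57 - 46\right) = -40 + 11 = -29$)
$w 14 = \left(-29\right) 14 = -406$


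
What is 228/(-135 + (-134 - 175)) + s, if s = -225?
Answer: -8344/37 ≈ -225.51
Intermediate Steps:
228/(-135 + (-134 - 175)) + s = 228/(-135 + (-134 - 175)) - 225 = 228/(-135 - 309) - 225 = 228/(-444) - 225 = -1/444*228 - 225 = -19/37 - 225 = -8344/37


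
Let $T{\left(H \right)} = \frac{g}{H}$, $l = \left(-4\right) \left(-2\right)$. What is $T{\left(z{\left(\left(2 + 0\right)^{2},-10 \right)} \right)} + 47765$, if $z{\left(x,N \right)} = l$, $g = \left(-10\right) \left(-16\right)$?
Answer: $47785$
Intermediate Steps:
$l = 8$
$g = 160$
$z{\left(x,N \right)} = 8$
$T{\left(H \right)} = \frac{160}{H}$
$T{\left(z{\left(\left(2 + 0\right)^{2},-10 \right)} \right)} + 47765 = \frac{160}{8} + 47765 = 160 \cdot \frac{1}{8} + 47765 = 20 + 47765 = 47785$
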